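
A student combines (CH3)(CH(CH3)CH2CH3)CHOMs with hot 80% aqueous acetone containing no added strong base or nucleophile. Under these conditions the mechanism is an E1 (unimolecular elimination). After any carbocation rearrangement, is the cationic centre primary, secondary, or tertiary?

tertiary

Step 1: The C–O bond breaks with both electrons going to the mesylate; MsO⁻ leaves and a secondary carbocation remains.
Step 2: Carbocation rearrangement: a 1,2-hydride shift from the adjacent sec-butyl carbon converts the initially-formed secondary cation into the more stable tertiary cation.
The cation rearranges from secondary to tertiary via a 1,2-hydride shift from the adjacent sec-butyl carbon; the tertiary cation is what reacts next.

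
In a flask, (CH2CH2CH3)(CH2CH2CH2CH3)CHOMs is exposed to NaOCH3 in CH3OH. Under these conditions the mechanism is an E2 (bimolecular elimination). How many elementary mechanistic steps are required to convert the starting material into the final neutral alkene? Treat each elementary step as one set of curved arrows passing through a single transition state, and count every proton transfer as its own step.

Step 1: The strong base CH3O⁻ removes a β-hydrogen; in the same concerted event the electrons of the breaking C–H bond form the new π(C=C) bond and the C–O σ-bond breaks, expelling MsO⁻. Anti-periplanar geometry; one transition state.
Total: 1 elementary step.

1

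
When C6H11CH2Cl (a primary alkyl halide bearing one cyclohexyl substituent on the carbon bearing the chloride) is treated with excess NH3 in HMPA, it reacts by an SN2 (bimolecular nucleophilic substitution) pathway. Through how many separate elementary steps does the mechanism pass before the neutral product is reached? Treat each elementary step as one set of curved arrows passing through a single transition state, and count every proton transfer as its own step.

2

Step 1: A lone pair on the N of NH3 attacks the α-carbon from the back side while the C–Cl bond breaks; both bonding electrons leave with Cl⁻. The product of this concerted step is an alkylammonium ion.
Step 2: A second equivalent of NH3 removes a proton from the N, giving the neutral product.
Total: 2 elementary steps.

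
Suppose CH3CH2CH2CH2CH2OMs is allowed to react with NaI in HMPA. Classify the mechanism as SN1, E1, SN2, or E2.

SN2

Conditions: a primary substrate with a strong nucleophile in the polar aprotic solvent HMPA.
These conditions are the textbook signature of the SN2 pathway.
An unhindered substrate with a strong nucleophile in a polar aprotic solvent favours one-step backside displacement.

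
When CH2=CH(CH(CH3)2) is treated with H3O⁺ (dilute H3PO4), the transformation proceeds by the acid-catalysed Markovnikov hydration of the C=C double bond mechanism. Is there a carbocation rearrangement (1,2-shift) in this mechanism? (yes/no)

yes

The first-formed carbocation is secondary.
The adjacent isopropyl carbon already bears 2 other carbon substituents and has a hydrogen to migrate; after a 1,2-hydride shift from that carbon the positive charge sits on a tertiary centre.
Tertiary is more stable than secondary, so the shift occurs.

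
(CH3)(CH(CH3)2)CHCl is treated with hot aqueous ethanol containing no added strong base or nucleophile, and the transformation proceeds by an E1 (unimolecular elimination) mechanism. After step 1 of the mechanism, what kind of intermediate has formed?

Step 1: Unassisted departure of Cl⁻ (taking the C–Cl bonding pair) generates a secondary carbocation.
After step 1 the species present is a secondary carbocation.

secondary carbocation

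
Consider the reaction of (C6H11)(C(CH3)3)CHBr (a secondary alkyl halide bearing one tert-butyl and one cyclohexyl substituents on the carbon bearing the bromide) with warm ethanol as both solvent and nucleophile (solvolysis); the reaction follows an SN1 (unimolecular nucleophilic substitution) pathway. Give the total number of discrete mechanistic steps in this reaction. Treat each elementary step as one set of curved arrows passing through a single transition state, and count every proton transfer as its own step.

4

Step 1: Ionisation: the C–Br σ-bond cleaves heterolytically; both bonding electrons depart with Br⁻, leaving a secondary carbocation at the α-carbon.
Step 2: A hydride (H with its bonding pair) migrates from the adjacent cyclohexyl carbon to the cationic centre — a 1,2-hydride shift — upgrading the secondary cation to a tertiary one.
Step 3: Nucleophilic capture: the oxygen of CH3CH2OH bonds to the cationic carbon, producing an oxonium-ion intermediate.
Step 4: A second solvent molecule removes the proton on oxygen, giving the neutral ether product.
Total: 4 elementary steps.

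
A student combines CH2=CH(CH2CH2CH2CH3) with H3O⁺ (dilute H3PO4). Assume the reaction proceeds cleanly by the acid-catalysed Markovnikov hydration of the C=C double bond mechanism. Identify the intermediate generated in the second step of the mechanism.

Step 1: Protonation of the alkene by H3O⁺: the π bond acts as the nucleophile and picks up H⁺, giving the more stable (Markovnikov) secondary carbocation. H2O is released.
Step 2: A lone pair on the oxygen of H2O attacks the carbocation, forming a C–O bond and an oxonium ion (a protonated alcohol).
After step 2 the species present is an oxonium ion.

oxonium ion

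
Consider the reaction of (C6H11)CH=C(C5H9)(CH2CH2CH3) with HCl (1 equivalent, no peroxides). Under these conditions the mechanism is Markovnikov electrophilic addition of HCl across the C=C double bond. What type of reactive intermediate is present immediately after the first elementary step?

tertiary carbocation

Step 1: Electrophilic addition begins with the π(C=C) electrons forming a bond to the proton of HCl. Following Markovnikov's rule, the resulting cation is tertiary. The H–Cl bond breaks heterolytically, releasing Cl⁻.
After step 1 the species present is a tertiary carbocation.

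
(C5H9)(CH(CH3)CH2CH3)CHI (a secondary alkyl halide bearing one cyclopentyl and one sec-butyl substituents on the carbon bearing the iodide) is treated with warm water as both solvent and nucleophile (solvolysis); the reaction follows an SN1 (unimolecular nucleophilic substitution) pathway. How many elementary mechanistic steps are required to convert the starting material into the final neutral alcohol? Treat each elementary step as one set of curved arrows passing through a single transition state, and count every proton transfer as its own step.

4

Step 1: Rate-determining heterolysis of the C–I bond gives I⁻ and a secondary carbocation.
Step 2: Carbocation rearrangement: a 1,2-hydride shift from the adjacent cyclopentyl carbon converts the initially-formed secondary cation into the more stable tertiary cation.
Step 3: Nucleophilic capture: the oxygen of H2O bonds to the cationic carbon, producing an oxonium-ion intermediate.
Step 4: Deprotonation of the oxonium oxygen by solvent water yields the neutral alcohol.
Total: 4 elementary steps.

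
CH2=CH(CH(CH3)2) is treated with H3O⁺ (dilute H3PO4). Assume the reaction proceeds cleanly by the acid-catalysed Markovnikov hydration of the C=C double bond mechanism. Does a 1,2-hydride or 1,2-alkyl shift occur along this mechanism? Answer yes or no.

yes

The first-formed carbocation is secondary.
The adjacent isopropyl carbon already bears 2 other carbon substituents and has a hydrogen to migrate; after a 1,2-hydride shift from that carbon the positive charge sits on a tertiary centre.
Tertiary is more stable than secondary, so the shift occurs.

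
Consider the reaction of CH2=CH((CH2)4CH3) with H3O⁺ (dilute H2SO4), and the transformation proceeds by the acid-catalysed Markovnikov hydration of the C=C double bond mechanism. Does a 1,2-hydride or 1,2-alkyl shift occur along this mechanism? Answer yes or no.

no

The first-formed carbocation is secondary.
No single 1,2-shift to an adjacent carbon would produce a more-substituted cation than the one already present, so no rearrangement occurs.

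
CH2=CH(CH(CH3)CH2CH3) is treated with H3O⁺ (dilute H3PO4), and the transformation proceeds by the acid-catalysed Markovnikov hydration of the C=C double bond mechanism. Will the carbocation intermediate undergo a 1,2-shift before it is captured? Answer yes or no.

yes

The first-formed carbocation is secondary.
The adjacent sec-butyl carbon already bears 2 other carbon substituents and has a hydrogen to migrate; after a 1,2-hydride shift from that carbon the positive charge sits on a tertiary centre.
Tertiary is more stable than secondary, so the shift occurs.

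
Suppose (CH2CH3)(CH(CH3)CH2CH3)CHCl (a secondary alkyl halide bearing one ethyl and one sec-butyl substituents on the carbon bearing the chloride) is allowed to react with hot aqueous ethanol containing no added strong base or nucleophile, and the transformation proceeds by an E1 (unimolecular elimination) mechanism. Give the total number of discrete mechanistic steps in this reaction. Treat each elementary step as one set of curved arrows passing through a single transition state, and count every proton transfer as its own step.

Step 1: Unassisted departure of Cl⁻ (taking the C–Cl bonding pair) generates a secondary carbocation.
Step 2: Carbocation rearrangement: a 1,2-hydride shift from the adjacent sec-butyl carbon converts the initially-formed secondary cation into the more stable tertiary cation.
Step 3: A weak base (a water (or ethanol) molecule from the solvent) removes a proton from a carbon adjacent to the cationic centre; the electrons of that C–H bond become the new π(C=C) bond, giving the alkene.
Total: 3 elementary steps.

3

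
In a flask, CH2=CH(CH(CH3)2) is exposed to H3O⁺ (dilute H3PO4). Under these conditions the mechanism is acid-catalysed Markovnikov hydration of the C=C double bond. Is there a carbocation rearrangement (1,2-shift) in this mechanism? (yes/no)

yes

The first-formed carbocation is secondary.
The adjacent isopropyl carbon already bears 2 other carbon substituents and has a hydrogen to migrate; after a 1,2-hydride shift from that carbon the positive charge sits on a tertiary centre.
Tertiary is more stable than secondary, so the shift occurs.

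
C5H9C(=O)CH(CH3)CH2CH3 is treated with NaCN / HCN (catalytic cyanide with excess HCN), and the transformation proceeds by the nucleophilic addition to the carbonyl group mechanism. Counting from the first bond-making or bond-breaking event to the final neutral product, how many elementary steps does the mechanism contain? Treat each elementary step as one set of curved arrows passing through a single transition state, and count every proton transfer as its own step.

2

Step 1: CN⁻ attacks the sp² carbonyl carbon; the C=O π bond breaks and the electrons end up as a lone pair on the alkoxide oxygen of the tetrahedral intermediate.
Step 2: Proton transfer from HCN to the alkoxide furnishes a cyanohydrin (and releases another CN⁻ to continue the reaction).
Total: 2 elementary steps.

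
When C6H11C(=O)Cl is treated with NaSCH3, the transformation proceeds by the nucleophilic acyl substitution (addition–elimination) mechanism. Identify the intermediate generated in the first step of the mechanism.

tetrahedral intermediate

Step 1: CH3S⁻ adds to the carbonyl carbon; the C=O π electrons shift onto oxygen and a tetrahedral alkoxide intermediate forms.
After step 1 the species present is a tetrahedral intermediate.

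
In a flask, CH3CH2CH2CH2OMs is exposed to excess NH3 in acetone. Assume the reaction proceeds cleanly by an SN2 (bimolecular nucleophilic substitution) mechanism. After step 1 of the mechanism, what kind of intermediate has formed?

ammonium ion

Step 1: A lone pair on the N of NH3 attacks the α-carbon from the back side while the C–O bond breaks; both bonding electrons leave with MsO⁻. The product of this concerted step is an alkylammonium ion.
After step 1 the species present is an ammonium ion.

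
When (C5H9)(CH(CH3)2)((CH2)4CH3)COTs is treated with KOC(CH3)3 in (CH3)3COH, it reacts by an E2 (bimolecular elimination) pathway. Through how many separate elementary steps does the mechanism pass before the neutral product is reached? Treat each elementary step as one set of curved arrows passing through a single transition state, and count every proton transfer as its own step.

1

Step 1: In one step, (CH3)3CO⁻ pulls off a β-proton, the C–O bond cleaves, and a C=C double bond forms between the α- and β-carbons (E2, anti elimination).
Total: 1 elementary step.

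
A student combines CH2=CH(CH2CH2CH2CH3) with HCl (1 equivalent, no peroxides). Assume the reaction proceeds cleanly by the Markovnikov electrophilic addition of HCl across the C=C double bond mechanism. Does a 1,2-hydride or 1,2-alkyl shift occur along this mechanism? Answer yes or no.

The first-formed carbocation is secondary.
No single 1,2-shift to an adjacent carbon would produce a more-substituted cation than the one already present, so no rearrangement occurs.

no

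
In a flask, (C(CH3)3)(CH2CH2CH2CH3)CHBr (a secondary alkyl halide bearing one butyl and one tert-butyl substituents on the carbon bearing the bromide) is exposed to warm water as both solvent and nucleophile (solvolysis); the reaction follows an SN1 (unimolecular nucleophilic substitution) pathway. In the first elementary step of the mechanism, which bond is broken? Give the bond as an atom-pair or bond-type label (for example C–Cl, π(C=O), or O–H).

C–Br

Step 1: Ionisation: the C–Br σ-bond cleaves heterolytically; both bonding electrons depart with Br⁻, leaving a secondary carbocation at the α-carbon.
The bond broken in this step is the C–Br bond.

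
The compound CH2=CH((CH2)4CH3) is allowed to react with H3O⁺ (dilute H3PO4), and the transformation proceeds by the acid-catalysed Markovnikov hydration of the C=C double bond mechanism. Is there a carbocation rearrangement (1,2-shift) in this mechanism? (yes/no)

The first-formed carbocation is secondary.
No single 1,2-shift to an adjacent carbon would produce a more-substituted cation than the one already present, so no rearrangement occurs.

no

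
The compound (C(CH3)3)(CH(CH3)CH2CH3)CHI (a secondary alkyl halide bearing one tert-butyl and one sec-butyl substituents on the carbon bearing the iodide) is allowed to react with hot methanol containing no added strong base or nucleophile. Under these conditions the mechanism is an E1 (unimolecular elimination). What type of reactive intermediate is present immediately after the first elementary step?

secondary carbocation

Step 1: Ionisation: the C–I σ-bond cleaves heterolytically; both bonding electrons depart with I⁻, leaving a secondary carbocation at the α-carbon.
After step 1 the species present is a secondary carbocation.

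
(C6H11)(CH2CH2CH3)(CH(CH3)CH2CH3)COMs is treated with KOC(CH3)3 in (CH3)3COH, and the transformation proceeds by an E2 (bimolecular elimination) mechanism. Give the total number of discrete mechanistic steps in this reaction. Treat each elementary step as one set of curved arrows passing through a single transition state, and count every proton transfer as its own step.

1

Step 1: Concerted anti-periplanar elimination: (CH3)3CO⁻ abstracts a β-H while MsO⁻ leaves, and the C–H electrons become the new C=C π bond — all in a single transition state.
Total: 1 elementary step.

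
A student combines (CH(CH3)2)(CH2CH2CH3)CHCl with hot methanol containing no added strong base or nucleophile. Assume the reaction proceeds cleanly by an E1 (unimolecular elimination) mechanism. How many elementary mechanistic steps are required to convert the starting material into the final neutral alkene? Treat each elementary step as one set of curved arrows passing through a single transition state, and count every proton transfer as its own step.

Step 1: The C–Cl bond breaks with both electrons going to the chloride; Cl⁻ leaves and a secondary carbocation remains.
Step 2: A hydride (H with its bonding pair) migrates from the adjacent isopropyl carbon to the cationic centre — a 1,2-hydride shift — upgrading the secondary cation to a tertiary one.
Step 3: A weak base (a methanol molecule from the solvent) removes a proton from a carbon adjacent to the cationic centre; the electrons of that C–H bond become the new π(C=C) bond, giving the alkene.
Total: 3 elementary steps.

3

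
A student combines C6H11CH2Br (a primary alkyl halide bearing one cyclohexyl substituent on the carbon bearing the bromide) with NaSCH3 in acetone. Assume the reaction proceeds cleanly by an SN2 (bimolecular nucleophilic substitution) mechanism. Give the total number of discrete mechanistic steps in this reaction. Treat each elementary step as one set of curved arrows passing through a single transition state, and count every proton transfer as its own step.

Step 1: The methanethiolate nucleophile donates a lone pair from S to the α-carbon in a backside attack; simultaneously the C–Br σ-bond breaks and both of its electrons leave with Br⁻. One concerted step with inversion of configuration.
Total: 1 elementary step.

1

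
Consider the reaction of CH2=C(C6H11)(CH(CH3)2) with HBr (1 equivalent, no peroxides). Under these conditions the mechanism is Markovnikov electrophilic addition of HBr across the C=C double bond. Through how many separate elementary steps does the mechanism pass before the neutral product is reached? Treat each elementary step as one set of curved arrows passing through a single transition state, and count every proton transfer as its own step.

2

Step 1: The π electrons of the C=C bond attack a proton of HBr; Markovnikov addition places the new C–H on the less-substituted alkene carbon, so the positive charge ends up on the more-substituted carbon — a tertiary carbocation. The H–Br bond breaks heterolytically, releasing Br⁻.
(No 1,2-shift: no single shift to an adjacent carbon would give a more stable cation.)
Step 2: Br⁻ captures the cation: a lone pair on Br⁻ fills the empty p orbital, producing the alkyl halide product.
Total: 2 elementary steps.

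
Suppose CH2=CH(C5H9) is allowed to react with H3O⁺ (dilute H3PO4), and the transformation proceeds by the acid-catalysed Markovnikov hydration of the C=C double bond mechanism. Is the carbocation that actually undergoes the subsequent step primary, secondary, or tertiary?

tertiary

Step 1: Protonation of the alkene by H3O⁺: the π bond acts as the nucleophile and picks up H⁺, giving the more stable (Markovnikov) secondary carbocation. H2O is released.
Step 2: Carbocation rearrangement: a 1,2-hydride shift from the adjacent cyclopentyl carbon converts the initially-formed secondary cation into the more stable tertiary cation.
The cation rearranges from secondary to tertiary via a 1,2-hydride shift from the adjacent cyclopentyl carbon; the tertiary cation is what reacts next.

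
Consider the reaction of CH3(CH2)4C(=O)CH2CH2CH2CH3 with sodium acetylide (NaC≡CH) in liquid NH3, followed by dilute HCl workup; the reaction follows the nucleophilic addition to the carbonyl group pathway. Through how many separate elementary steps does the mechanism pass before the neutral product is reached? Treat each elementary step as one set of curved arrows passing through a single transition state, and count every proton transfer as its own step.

Step 1: HC≡C⁻ attacks the sp² carbonyl carbon; the C=O π bond breaks and the electrons end up as a lone pair on the alkoxide oxygen of the tetrahedral intermediate.
Step 2: On dilute HCl workup the alkoxide oxygen is protonated, giving a propargyl alcohol.
Total: 2 elementary steps.

2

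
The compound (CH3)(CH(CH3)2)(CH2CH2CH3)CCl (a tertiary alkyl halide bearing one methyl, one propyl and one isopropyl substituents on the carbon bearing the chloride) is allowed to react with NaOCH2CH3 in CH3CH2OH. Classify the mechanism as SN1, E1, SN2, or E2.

E2

Conditions: a strong base with a tertiary substrate bearing a β-hydrogen.
These conditions are the textbook signature of the E2 pathway.
A strong (often hindered) base removes a β-H in concert with loss of the leaving group — bimolecular elimination.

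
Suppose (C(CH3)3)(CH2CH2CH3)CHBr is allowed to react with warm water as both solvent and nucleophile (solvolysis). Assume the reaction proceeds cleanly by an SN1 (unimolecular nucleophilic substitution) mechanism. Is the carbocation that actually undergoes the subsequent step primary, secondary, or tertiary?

tertiary

Step 1: Rate-determining heterolysis of the C–Br bond gives Br⁻ and a secondary carbocation.
Step 2: A 1,2-methyl shift from the adjacent tert-butyl carbon moves the positive charge from the secondary centre to an adjacent carbon, generating a more stable tertiary carbocation.
The cation rearranges from secondary to tertiary via a 1,2-methyl shift from the adjacent tert-butyl carbon; the tertiary cation is what reacts next.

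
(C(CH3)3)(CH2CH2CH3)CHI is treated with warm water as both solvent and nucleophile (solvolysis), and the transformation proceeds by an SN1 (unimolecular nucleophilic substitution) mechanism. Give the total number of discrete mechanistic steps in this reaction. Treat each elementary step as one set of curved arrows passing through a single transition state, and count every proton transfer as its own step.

4

Step 1: Ionisation: the C–I σ-bond cleaves heterolytically; both bonding electrons depart with I⁻, leaving a secondary carbocation at the α-carbon.
Step 2: Carbocation rearrangement: a 1,2-methyl shift from the adjacent tert-butyl carbon converts the initially-formed secondary cation into the more stable tertiary cation.
Step 3: Nucleophilic capture: the oxygen of H2O bonds to the cationic carbon, producing an oxonium-ion intermediate.
Step 4: Deprotonation of the oxonium oxygen by solvent water yields the neutral alcohol.
Total: 4 elementary steps.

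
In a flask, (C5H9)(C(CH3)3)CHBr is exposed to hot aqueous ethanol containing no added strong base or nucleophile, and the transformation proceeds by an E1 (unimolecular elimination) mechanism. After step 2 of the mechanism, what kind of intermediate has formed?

Step 1: Unassisted departure of Br⁻ (taking the C–Br bonding pair) generates a secondary carbocation.
Step 2: A 1,2-hydride shift from the adjacent cyclopentyl carbon moves the positive charge from the secondary centre to an adjacent carbon, generating a more stable tertiary carbocation.
After step 2 the species present is a tertiary carbocation.

tertiary carbocation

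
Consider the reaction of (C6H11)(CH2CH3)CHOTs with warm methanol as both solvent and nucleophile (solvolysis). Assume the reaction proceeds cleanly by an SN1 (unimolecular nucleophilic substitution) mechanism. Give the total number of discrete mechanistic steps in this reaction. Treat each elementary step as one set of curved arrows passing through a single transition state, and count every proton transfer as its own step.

Step 1: Rate-determining heterolysis of the C–O bond gives TsO⁻ and a secondary carbocation.
Step 2: Carbocation rearrangement: a 1,2-hydride shift from the adjacent cyclohexyl carbon converts the initially-formed secondary cation into the more stable tertiary cation.
Step 3: A lone pair on the oxygen of CH3OH attacks the carbocation, forming a new C–O σ-bond and an oxonium ion.
Step 4: Proton transfer from the O–H of the oxonium ion to a solvent molecule delivers the neutral ether.
Total: 4 elementary steps.

4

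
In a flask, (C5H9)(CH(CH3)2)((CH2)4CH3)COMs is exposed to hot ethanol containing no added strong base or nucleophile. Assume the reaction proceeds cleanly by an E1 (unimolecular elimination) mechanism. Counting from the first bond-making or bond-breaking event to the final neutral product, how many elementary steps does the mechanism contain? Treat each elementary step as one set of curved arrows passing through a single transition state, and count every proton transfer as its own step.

Step 1: Ionisation: the C–O σ-bond cleaves heterolytically; both bonding electrons depart with MsO⁻, leaving a tertiary carbocation at the α-carbon.
(No 1,2-shift: no single shift to an adjacent carbon would give a more stable cation.)
Step 2: A weak base (an ethanol molecule from the solvent) removes a proton from a carbon adjacent to the cationic centre; the electrons of that C–H bond become the new π(C=C) bond, giving the alkene.
Total: 2 elementary steps.

2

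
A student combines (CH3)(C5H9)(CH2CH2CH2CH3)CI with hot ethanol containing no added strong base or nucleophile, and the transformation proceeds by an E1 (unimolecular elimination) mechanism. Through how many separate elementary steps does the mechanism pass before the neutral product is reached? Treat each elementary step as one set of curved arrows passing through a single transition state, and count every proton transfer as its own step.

Step 1: Rate-determining heterolysis of the C–I bond gives I⁻ and a tertiary carbocation.
(No 1,2-shift: no single shift to an adjacent carbon would give a more stable cation.)
Step 2: Loss of a β-proton to an ethanol molecule of the solvent: the C–H bonding pair collapses toward the cationic carbon to form the C=C π bond, yielding the alkene.
Total: 2 elementary steps.

2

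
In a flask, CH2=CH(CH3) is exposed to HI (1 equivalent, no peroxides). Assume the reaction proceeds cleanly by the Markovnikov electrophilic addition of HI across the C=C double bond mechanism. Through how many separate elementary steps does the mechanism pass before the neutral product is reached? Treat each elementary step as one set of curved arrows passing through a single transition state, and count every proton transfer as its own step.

2

Step 1: Electrophilic addition begins with the π(C=C) electrons forming a bond to the proton of HI. Following Markovnikov's rule, the resulting cation is secondary. The H–I bond breaks heterolytically, releasing I⁻.
(No 1,2-shift: no single shift to an adjacent carbon would give a more stable cation.)
Step 2: I⁻ captures the cation: a lone pair on I⁻ fills the empty p orbital, producing the alkyl halide product.
Total: 2 elementary steps.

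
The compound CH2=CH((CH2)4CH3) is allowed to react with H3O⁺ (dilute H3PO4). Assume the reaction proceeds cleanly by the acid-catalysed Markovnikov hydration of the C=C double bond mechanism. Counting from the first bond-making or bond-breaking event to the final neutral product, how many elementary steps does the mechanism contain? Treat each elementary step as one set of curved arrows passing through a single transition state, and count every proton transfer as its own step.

3

Step 1: Protonation of the alkene by H3O⁺: the π bond acts as the nucleophile and picks up H⁺, giving the more stable (Markovnikov) secondary carbocation. H2O is released.
(No 1,2-shift: no single shift to an adjacent carbon would give a more stable cation.)
Step 2: Water acts as the nucleophile: an oxygen lone pair bonds to the cationic carbon, giving an oxonium-ion intermediate.
Step 3: Proton transfer from the O–H of the oxonium ion to H2O completes the catalytic cycle and yields the alcohol.
Total: 3 elementary steps.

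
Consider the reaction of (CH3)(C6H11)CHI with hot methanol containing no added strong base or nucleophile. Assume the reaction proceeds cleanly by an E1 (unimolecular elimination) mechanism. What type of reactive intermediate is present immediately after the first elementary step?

secondary carbocation

Step 1: Rate-determining heterolysis of the C–I bond gives I⁻ and a secondary carbocation.
After step 1 the species present is a secondary carbocation.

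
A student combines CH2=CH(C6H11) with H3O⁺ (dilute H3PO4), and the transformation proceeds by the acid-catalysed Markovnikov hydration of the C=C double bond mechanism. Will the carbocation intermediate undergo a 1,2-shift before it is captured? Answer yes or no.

The first-formed carbocation is secondary.
The adjacent cyclohexyl carbon already bears 2 other carbon substituents and has a hydrogen to migrate; after a 1,2-hydride shift from that carbon the positive charge sits on a tertiary centre.
Tertiary is more stable than secondary, so the shift occurs.

yes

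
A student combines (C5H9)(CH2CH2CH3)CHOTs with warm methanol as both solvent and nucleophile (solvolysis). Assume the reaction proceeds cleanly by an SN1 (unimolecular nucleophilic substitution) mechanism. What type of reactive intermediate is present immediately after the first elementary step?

secondary carbocation

Step 1: The C–O bond breaks with both electrons going to the tosylate; TsO⁻ leaves and a secondary carbocation remains.
After step 1 the species present is a secondary carbocation.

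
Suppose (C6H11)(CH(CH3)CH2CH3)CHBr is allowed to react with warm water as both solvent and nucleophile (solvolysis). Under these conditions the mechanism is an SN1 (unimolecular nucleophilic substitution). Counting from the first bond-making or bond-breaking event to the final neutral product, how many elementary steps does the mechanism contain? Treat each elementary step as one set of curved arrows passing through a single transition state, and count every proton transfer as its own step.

4

Step 1: Rate-determining heterolysis of the C–Br bond gives Br⁻ and a secondary carbocation.
Step 2: A hydride (H with its bonding pair) migrates from the adjacent sec-butyl carbon to the cationic centre — a 1,2-hydride shift — upgrading the secondary cation to a tertiary one.
Step 3: A lone pair on the oxygen of H2O attacks the carbocation, forming a new C–O σ-bond and an oxonium ion.
Step 4: A second solvent molecule removes the proton on oxygen, giving the neutral alcohol product.
Total: 4 elementary steps.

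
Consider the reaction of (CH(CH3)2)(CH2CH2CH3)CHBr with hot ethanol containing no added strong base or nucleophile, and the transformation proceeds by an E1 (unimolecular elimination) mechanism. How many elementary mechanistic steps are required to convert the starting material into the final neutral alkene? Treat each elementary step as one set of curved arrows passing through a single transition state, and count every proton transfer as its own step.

3

Step 1: Ionisation: the C–Br σ-bond cleaves heterolytically; both bonding electrons depart with Br⁻, leaving a secondary carbocation at the α-carbon.
Step 2: A hydride (H with its bonding pair) migrates from the adjacent isopropyl carbon to the cationic centre — a 1,2-hydride shift — upgrading the secondary cation to a tertiary one.
Step 3: A weak base (an ethanol molecule from the solvent) removes a proton from a carbon adjacent to the cationic centre; the electrons of that C–H bond become the new π(C=C) bond, giving the alkene.
Total: 3 elementary steps.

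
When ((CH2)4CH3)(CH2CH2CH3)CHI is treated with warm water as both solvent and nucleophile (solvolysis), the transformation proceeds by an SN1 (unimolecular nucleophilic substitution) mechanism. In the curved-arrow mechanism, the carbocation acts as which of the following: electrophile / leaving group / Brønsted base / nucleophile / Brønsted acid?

Step 2: H2O donates an oxygen lone pair into the empty p orbital of the cation, giving a protonated alcohol (an oxonium ion).
The carbocation accepts an electron pair into an empty or π* orbital — it is the electrophile.

electrophile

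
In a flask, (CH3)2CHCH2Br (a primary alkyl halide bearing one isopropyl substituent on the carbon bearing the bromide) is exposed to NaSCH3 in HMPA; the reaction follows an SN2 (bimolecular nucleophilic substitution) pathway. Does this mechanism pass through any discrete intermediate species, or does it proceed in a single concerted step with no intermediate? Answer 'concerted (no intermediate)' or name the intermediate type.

concerted (no intermediate)

The methanethiolate nucleophile donates a lone pair from S to the α-carbon in a backside attack; simultaneously the C–Br σ-bond breaks and both of its electrons leave with Br⁻. One concerted step with inversion of configuration.
All bond changes occur in one transition state; no discrete intermediate is formed.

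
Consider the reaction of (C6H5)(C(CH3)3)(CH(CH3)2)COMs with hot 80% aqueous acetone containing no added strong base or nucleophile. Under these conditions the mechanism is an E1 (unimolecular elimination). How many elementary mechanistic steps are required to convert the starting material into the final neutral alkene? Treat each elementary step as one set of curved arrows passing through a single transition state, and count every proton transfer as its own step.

Step 1: Rate-determining heterolysis of the C–O bond gives MsO⁻ and a tertiary carbocation.
(No 1,2-shift: no single shift to an adjacent carbon would give a more stable cation.)
Step 2: A weak base (a water molecule from the solvent) removes a proton from a carbon adjacent to the cationic centre; the electrons of that C–H bond become the new π(C=C) bond, giving the alkene.
Total: 2 elementary steps.

2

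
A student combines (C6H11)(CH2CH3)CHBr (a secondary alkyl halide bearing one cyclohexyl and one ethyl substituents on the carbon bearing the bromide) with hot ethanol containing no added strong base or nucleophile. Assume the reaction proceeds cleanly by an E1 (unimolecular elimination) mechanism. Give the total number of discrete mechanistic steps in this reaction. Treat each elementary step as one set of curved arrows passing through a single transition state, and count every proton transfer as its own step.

Step 1: Rate-determining heterolysis of the C–Br bond gives Br⁻ and a secondary carbocation.
Step 2: A hydride (H with its bonding pair) migrates from the adjacent cyclohexyl carbon to the cationic centre — a 1,2-hydride shift — upgrading the secondary cation to a tertiary one.
Step 3: A weak base (an ethanol molecule from the solvent) removes a proton from a carbon adjacent to the cationic centre; the electrons of that C–H bond become the new π(C=C) bond, giving the alkene.
Total: 3 elementary steps.

3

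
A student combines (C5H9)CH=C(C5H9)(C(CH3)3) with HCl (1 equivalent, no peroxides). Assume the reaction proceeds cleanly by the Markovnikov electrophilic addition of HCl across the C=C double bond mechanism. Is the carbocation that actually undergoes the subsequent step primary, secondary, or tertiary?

Step 1: Electrophilic addition begins with the π(C=C) electrons forming a bond to the proton of HCl. Following Markovnikov's rule, the resulting cation is tertiary. The H–Cl bond breaks heterolytically, releasing Cl⁻.
No single 1,2-shift to an adjacent carbon would give a more-substituted cation, so no rearrangement occurs.

tertiary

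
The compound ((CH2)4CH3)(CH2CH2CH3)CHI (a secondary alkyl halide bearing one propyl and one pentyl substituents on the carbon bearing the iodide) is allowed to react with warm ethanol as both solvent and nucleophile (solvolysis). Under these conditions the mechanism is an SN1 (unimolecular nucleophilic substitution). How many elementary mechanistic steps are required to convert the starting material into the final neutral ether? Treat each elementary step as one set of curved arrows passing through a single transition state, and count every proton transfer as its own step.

3

Step 1: Unassisted departure of I⁻ (taking the C–I bonding pair) generates a secondary carbocation.
(No 1,2-shift: no single shift to an adjacent carbon would give a more stable cation.)
Step 2: A lone pair on the oxygen of CH3CH2OH attacks the carbocation, forming a new C–O σ-bond and an oxonium ion.
Step 3: A second solvent molecule removes the proton on oxygen, giving the neutral ether product.
Total: 3 elementary steps.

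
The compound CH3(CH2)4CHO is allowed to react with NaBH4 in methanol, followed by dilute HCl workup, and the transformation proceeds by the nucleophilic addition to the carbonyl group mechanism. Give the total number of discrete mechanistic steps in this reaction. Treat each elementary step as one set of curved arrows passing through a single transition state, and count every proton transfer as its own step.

Step 1: Nucleophilic addition: H⁻ (delivered from BH4⁻) adds to the carbonyl carbon, pushing the π(C=O) electron pair onto oxygen and giving a tetrahedral alkoxide.
Step 2: The alkoxide picks up a proton during dilute HCl workup to yield an alcohol.
Total: 2 elementary steps.

2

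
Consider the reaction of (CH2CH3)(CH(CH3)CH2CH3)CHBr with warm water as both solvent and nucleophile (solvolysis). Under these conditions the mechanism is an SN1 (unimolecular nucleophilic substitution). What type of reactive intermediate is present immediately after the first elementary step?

secondary carbocation

Step 1: Ionisation: the C–Br σ-bond cleaves heterolytically; both bonding electrons depart with Br⁻, leaving a secondary carbocation at the α-carbon.
After step 1 the species present is a secondary carbocation.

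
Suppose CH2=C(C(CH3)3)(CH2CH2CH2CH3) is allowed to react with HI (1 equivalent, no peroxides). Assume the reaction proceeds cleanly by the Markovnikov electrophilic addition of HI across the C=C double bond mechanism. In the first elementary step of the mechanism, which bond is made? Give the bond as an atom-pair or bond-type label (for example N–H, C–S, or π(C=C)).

Step 1: Protonation of the alkene by HI: the π bond acts as the nucleophile and picks up H⁺, giving the more stable (Markovnikov) tertiary carbocation. The H–I bond breaks heterolytically, releasing I⁻.
The bond formed in this step is the C–H bond.

C–H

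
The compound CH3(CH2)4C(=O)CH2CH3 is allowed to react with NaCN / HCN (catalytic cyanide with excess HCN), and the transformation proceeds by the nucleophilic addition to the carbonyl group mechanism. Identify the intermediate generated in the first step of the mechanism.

Step 1: Nucleophilic addition: CN⁻ adds to the carbonyl carbon, pushing the π(C=O) electron pair onto oxygen and giving a tetrahedral alkoxide.
After step 1 the species present is a tetrahedral alkoxide intermediate.

tetrahedral alkoxide intermediate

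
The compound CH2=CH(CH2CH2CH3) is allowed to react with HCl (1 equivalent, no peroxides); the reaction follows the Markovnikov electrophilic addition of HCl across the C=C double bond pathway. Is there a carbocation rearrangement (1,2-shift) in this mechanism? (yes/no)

The first-formed carbocation is secondary.
No single 1,2-shift to an adjacent carbon would produce a more-substituted cation than the one already present, so no rearrangement occurs.

no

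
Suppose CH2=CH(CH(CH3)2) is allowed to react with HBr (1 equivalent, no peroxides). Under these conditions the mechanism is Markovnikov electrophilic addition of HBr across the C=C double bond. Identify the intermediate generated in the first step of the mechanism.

Step 1: The π electrons of the C=C bond attack a proton of HBr; Markovnikov addition places the new C–H on the less-substituted alkene carbon, so the positive charge ends up on the more-substituted carbon — a secondary carbocation. The H–Br bond breaks heterolytically, releasing Br⁻.
After step 1 the species present is a secondary carbocation.

secondary carbocation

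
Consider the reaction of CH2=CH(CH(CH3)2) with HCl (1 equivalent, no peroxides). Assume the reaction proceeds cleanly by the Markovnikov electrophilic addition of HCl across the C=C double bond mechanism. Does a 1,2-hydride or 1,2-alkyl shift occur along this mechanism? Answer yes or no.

yes

The first-formed carbocation is secondary.
The adjacent isopropyl carbon already bears 2 other carbon substituents and has a hydrogen to migrate; after a 1,2-hydride shift from that carbon the positive charge sits on a tertiary centre.
Tertiary is more stable than secondary, so the shift occurs.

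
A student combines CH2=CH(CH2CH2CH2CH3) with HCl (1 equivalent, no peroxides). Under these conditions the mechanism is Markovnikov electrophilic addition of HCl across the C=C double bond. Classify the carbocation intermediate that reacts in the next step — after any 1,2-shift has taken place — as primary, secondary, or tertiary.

secondary

Step 1: Protonation of the alkene by HCl: the π bond acts as the nucleophile and picks up H⁺, giving the more stable (Markovnikov) secondary carbocation. The H–Cl bond breaks heterolytically, releasing Cl⁻.
No single 1,2-shift to an adjacent carbon would give a more-substituted cation, so no rearrangement occurs.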